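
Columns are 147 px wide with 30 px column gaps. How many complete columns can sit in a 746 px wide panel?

4 columns

k columns need k·147 + (k−1)·30 = k·177 − 30.
k·177 − 30 ≤ 746 → k ≤ 776 / 177 ≈ 4.38, so k = 4.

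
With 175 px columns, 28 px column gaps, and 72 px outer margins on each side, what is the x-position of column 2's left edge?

Column 2 starts at margin + 1·(column + gutter) = 72 + 1·203 = 275 px.

275 px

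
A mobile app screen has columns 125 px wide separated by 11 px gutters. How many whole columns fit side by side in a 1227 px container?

9 columns: 9·125 + 8·11 = 1213 px ≤ 1227.
10 columns: 1349 px > 1227. So 9.

9 columns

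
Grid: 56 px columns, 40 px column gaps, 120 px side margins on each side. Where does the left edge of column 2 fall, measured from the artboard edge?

216 px

Before column 2: the margin + 1 column + 1 column gap.
Offset = 120 + 1·(56 + 40) = 120 + 96 = 216 px.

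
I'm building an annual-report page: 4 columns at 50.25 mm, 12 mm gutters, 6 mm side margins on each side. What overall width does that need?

249 mm

Total width: 2·6 + 4·50.25 + 3·12 = 249 mm.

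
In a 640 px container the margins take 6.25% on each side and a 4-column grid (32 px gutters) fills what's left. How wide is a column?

640 × (1 − 2·6.25%) = 640 × 87.5% = 560 px for the columns.
Subtracting 3 gutters of 32 leaves 464 for 4 columns, so c = 116 px.

116 px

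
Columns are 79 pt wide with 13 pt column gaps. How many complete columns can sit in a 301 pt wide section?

k columns need k·79 + (k−1)·13 = k·92 − 13.
k·92 − 13 ≤ 301 → k ≤ 314 / 92 ≈ 3.41, so k = 3.

3 columns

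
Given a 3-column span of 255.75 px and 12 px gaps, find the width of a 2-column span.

255.75 − 2·12 = 231.75; ÷3 gives c = 77.25 px.
2 columns plus 1 gap: 154.5 + 12 = 166.5 px.

166.5 px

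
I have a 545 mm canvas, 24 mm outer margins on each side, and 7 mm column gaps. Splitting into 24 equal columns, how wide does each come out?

Inside the margins: 545 − 48 = 497 mm.
24 columns + 23 column gaps: 24c + 23·7 = 497.
24c = 497 − 161 = 336, so c = 14 mm.

14 mm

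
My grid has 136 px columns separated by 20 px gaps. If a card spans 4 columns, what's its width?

604 px

Span of 4: 4·136 + 3·20 = 544 + 60 = 604 px.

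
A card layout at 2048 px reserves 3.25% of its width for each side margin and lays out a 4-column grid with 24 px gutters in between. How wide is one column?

460.72 px

2048 × (1 − 2·3.25%) = 2048 × 93.5% = 1914.88 px for the columns.
4 columns + 3 gutters: 4c + 3·24 = 1914.88.
4c = 1914.88 − 72 = 1842.88, so c = 460.72 px.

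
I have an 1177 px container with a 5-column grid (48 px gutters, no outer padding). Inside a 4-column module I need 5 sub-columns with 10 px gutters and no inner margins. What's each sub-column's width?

178.4 px

5 columns + 4 gutters: 5c + 4·48 = 1177.
5c = 1177 − 192 = 985, so c = 197 px.
4 columns plus 3 gutters: 788 + 144 = 932 px.
932 − 4·10 = 892; ÷5 gives d = 178.4 px.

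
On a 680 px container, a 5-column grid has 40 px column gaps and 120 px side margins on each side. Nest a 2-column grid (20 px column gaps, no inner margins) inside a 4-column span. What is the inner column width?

162 px

Subtract both margins: 680 − 2·120 = 440 px.
Subtracting 4 column gaps of 40 leaves 280 for 5 columns, so c = 56 px.
4 columns plus 3 column gaps: 224 + 120 = 344 px.
2 columns + 1 column gap: 2d + 1·20 = 344.
2d = 344 − 20 = 324, so d = 162 px.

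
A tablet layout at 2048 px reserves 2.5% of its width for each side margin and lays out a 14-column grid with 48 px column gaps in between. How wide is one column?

Each margin = 2.5% of 2048 = 51.2 px; content = 2048 − 2·51.2 = 1945.6 px.
1945.6 − 13·48 = 1321.6; ÷14 gives c = 94.4 px.

94.4 px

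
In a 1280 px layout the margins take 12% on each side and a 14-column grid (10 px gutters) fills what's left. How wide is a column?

60.2 px

Each margin = 12% of 1280 = 153.6 px; content = 1280 − 2·153.6 = 972.8 px.
14c + 13·10 = 972.8 → 14c = 842.8 → c = 60.2 px.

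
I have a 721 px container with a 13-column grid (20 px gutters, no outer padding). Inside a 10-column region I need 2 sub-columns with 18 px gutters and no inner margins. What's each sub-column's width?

266 px

13 columns + 12 gutters: 13c + 12·20 = 721.
13c = 721 − 240 = 481, so c = 37 px.
10 columns plus 9 gutters: 370 + 180 = 550 px.
Subtracting 1 gutter of 18 leaves 532 for 2 columns, so d = 266 px.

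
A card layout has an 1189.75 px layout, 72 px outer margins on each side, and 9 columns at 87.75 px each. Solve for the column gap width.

Inside the margins: 1189.75 − 144 = 1045.75 px.
9·87.75 + 8g = 1045.75 → 8g = 256 → g = 32 px.

32 px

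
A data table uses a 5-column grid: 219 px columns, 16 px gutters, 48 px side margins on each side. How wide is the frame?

Total width: 2·48 + 5·219 + 4·16 = 1255 px.

1255 px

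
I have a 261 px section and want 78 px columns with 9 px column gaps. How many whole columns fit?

3 columns: 3·78 + 2·9 = 252 px ≤ 261.
4 columns: 339 px > 261. So 3.

3 columns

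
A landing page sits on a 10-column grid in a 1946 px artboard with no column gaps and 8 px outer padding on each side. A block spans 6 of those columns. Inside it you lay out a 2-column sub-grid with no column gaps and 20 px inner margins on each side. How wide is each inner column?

Subtract both margins: 1946 − 2·8 = 1930 px.
1930 / 10 = 193 px per column.
6-column span = 6·193 = 1158 px.
Inner content = 1158 − 2·20 = 1118 px.
2d = 1118 → d = 559 px.

559 px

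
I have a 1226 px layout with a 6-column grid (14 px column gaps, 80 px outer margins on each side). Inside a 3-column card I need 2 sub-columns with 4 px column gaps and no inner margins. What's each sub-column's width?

Inside the margins: 1226 − 160 = 1066 px.
6c + 5·14 = 1066 → 6c = 996 → c = 166 px.
Span of 3: 3·166 + 2·14 = 498 + 28 = 526 px.
2d + 1·4 = 526 → 2d = 522 → d = 261 px.

261 px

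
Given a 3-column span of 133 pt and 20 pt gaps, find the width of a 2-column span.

82 pt

3c + 2·20 = 133 → 3c = 93 → c = 31 pt.
Span of 2: 2·31 + 1·20 = 62 + 20 = 82 pt.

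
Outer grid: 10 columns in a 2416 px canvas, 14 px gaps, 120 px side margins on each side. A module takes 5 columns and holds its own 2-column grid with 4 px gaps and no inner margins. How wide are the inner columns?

Subtract both margins: 2416 − 2·120 = 2176 px.
10 columns + 9 gaps: 10c + 9·14 = 2176.
10c = 2176 − 126 = 2050, so c = 205 px.
Span of 5: 5·205 + 4·14 = 1025 + 56 = 1081 px.
Subtracting 1 gap of 4 leaves 1077 for 2 columns, so d = 538.5 px.

538.5 px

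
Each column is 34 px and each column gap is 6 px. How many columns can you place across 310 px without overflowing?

7 columns

7 columns: 7·34 + 6·6 = 274 px ≤ 310.
8 columns: 314 px > 310. So 7.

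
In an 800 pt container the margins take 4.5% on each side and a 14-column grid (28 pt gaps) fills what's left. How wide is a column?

800 × (1 − 2·4.5%) = 800 × 91% = 728 pt for the columns.
728 − 13·28 = 364; ÷14 gives c = 26 pt.

26 pt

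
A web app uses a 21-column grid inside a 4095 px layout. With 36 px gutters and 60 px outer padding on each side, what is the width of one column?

Inside the margins: 4095 − 120 = 3975 px.
21 columns + 20 gutters: 21c + 20·36 = 3975.
21c = 3975 − 720 = 3255, so c = 155 px.

155 px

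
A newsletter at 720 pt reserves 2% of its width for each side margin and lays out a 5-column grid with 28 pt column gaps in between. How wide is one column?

Margins: 2% × 720 = 14.4 pt each, so content = 720 − 28.8 = 691.2 pt.
691.2 − 4·28 = 579.2; ÷5 gives c = 115.84 pt.

115.84 pt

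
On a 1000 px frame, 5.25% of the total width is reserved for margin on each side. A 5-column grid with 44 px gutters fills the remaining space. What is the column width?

143.8 px

1000 × (1 − 2·5.25%) = 1000 × 89.5% = 895 px for the columns.
5 columns + 4 gutters: 5c + 4·44 = 895.
5c = 895 − 176 = 719, so c = 143.8 px.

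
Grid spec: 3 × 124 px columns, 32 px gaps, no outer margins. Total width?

Total width: 3·124 + 2·32 = 436 px.

436 px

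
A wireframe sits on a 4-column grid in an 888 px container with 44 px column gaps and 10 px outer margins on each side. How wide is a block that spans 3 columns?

Take off 20 px of margins, leaving 868 px.
4c + 3·44 = 868 → 4c = 736 → c = 184 px.
3-column span = 3·184 + 2·44 = 640 px.

640 px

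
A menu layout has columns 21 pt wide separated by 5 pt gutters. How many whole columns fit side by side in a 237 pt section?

Each extra column adds 21 + 5 = 26 pt.
(237 + 5) / 26 = 9.31, so 9 columns fit.

9 columns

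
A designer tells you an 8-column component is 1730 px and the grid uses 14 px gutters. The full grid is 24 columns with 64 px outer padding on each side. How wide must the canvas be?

8c + 7·14 = 1730 → 8c = 1632 → c = 204 px.
Adding margins, columns and gutters: 128 + 4896 + 322 = 5346 px.

5346 px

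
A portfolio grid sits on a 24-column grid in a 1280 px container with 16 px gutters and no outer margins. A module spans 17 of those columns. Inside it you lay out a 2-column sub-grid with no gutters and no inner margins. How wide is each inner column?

451 px

24 columns + 23 gutters: 24c + 23·16 = 1280.
24c = 1280 − 368 = 912, so c = 38 px.
17-column span = 17·38 + 16·16 = 902 px.
2d = 902 → d = 451 px.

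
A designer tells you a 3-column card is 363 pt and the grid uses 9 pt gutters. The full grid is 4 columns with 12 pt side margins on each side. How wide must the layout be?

511 pt

363 − 2·9 = 345; ÷3 gives c = 115 pt.
Total width: 2·12 + 4·115 + 3·9 = 511 pt.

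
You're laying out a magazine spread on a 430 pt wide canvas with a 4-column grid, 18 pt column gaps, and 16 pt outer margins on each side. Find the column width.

86 pt

Take off 32 pt of margins, leaving 398 pt.
4 columns + 3 column gaps: 4c + 3·18 = 398.
4c = 398 − 54 = 344, so c = 86 pt.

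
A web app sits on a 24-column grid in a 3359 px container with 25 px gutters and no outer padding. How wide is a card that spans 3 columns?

398 px

24 columns + 23 gutters: 24c + 23·25 = 3359.
24c = 3359 − 575 = 2784, so c = 116 px.
3 columns plus 2 gutters: 348 + 50 = 398 px.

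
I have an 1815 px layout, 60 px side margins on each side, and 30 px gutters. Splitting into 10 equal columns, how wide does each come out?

142.5 px

Take off 120 px of margins, leaving 1695 px.
10c + 9·30 = 1695 → 10c = 1425 → c = 142.5 px.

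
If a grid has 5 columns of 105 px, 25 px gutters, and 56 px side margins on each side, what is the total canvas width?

Total width: 2·56 + 5·105 + 4·25 = 737 px.

737 px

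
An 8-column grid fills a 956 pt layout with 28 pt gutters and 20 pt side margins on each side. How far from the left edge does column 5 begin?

Content = 956 − 2·20 = 916 pt.
Subtracting 7 gutters of 28 leaves 720 for 8 columns, so c = 90 pt.
Each column+gutter stride is 118 pt; 4 of them past the 20 pt margin is 20 + 472 = 492 pt.

492 pt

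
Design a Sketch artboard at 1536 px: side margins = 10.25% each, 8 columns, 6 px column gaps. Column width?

147.39 px

1536 × (1 − 2·10.25%) = 1536 × 79.5% = 1221.12 px for the columns.
1221.12 − 7·6 = 1179.12; ÷8 gives c = 147.39 px.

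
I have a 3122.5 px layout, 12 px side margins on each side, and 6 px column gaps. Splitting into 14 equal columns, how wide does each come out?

215.75 px

Subtract both margins: 3122.5 − 2·12 = 3098.5 px.
14 columns + 13 column gaps: 14c + 13·6 = 3098.5.
14c = 3098.5 − 78 = 3020.5, so c = 215.75 px.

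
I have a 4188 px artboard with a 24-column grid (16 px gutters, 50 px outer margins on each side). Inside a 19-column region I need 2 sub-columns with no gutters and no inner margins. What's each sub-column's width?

Take off 100 px of margins, leaving 4088 px.
4088 − 23·16 = 3720; ÷24 gives c = 155 px.
19 columns plus 18 gutters: 2945 + 288 = 3233 px.
2d = 3233 → d = 1616.5 px.

1616.5 px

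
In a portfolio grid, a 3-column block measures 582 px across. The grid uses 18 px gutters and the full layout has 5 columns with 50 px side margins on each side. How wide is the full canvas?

1082 px

3c + 2·18 = 582 → 3c = 546 → c = 182 px.
Canvas = 2·50 + 5·182 + 4·18 = 100 + 910 + 72 = 1082 px.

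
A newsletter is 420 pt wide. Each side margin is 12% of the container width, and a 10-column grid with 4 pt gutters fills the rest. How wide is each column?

28.32 pt

Margins: 12% × 420 = 50.4 pt each, so content = 420 − 100.8 = 319.2 pt.
10c + 9·4 = 319.2 → 10c = 283.2 → c = 28.32 pt.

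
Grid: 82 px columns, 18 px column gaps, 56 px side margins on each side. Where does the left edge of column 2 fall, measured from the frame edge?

Each column+gutter stride is 100 px; 1 of them past the 56 px margin is 56 + 100 = 156 px.

156 px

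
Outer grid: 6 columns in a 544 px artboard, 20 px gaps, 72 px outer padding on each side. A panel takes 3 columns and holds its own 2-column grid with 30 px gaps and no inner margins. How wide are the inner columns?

Inside the margins: 544 − 144 = 400 px.
6 columns + 5 gaps: 6c + 5·20 = 400.
6c = 400 − 100 = 300, so c = 50 px.
3 columns plus 2 gaps: 150 + 40 = 190 px.
Subtracting 1 gap of 30 leaves 160 for 2 columns, so d = 80 px.

80 px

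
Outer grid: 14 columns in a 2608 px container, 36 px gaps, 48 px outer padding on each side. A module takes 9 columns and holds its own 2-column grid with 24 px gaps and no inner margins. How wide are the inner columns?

Subtract both margins: 2608 − 2·48 = 2512 px.
Subtracting 13 gaps of 36 leaves 2044 for 14 columns, so c = 146 px.
Span of 9: 9·146 + 8·36 = 1314 + 288 = 1602 px.
2d + 1·24 = 1602 → 2d = 1578 → d = 789 px.

789 px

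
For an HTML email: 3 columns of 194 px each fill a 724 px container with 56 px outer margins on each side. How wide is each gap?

15 px

Take off 112 px of margins, leaving 612 px.
3 columns take 3·194 = 582 px; remaining 30 splits into 2 gaps.
g = 30 / 2 = 15 px.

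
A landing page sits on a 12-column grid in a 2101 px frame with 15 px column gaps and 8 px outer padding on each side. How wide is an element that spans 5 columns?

Take off 16 px of margins, leaving 2085 px.
2085 − 11·15 = 1920; ÷12 gives c = 160 px.
Span of 5: 5·160 + 4·15 = 800 + 60 = 860 px.

860 px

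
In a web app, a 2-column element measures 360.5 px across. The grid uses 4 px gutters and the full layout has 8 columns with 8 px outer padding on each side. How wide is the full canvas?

2 columns + 1 gutter: 2c + 1·4 = 360.5.
2c = 360.5 − 4 = 356.5, so c = 178.25 px.
Canvas = 2·8 + 8·178.25 + 7·4 = 16 + 1426 + 28 = 1470 px.

1470 px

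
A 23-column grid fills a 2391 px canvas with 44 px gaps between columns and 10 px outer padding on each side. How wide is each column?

61 px

Subtract both margins: 2391 − 2·10 = 2371 px.
2371 − 22·44 = 1403; ÷23 gives c = 61 px.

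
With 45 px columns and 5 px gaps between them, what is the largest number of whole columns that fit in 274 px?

Each extra column adds 45 + 5 = 50 px.
(274 + 5) / 50 = 5.58, so 5 columns fit.

5 columns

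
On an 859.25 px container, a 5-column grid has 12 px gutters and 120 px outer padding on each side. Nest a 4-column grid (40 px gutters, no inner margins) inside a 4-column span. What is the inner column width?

93.25 px

Take off 240 px of margins, leaving 619.25 px.
Subtracting 4 gutters of 12 leaves 571.25 for 5 columns, so c = 114.25 px.
4-column span = 4·114.25 + 3·12 = 493 px.
4 columns + 3 gutters: 4d + 3·40 = 493.
4d = 493 − 120 = 373, so d = 93.25 px.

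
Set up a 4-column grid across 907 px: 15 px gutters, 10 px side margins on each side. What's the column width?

210.5 px

Content width = 907 − 2·10 = 887 px.
4 columns + 3 gutters: 4c + 3·15 = 887.
4c = 887 − 45 = 842, so c = 210.5 px.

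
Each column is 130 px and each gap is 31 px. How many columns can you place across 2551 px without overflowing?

16 columns

16 columns: 16·130 + 15·31 = 2545 px ≤ 2551.
17 columns: 2706 px > 2551. So 16.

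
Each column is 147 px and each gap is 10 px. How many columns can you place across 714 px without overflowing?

4 columns

k columns need k·147 + (k−1)·10 = k·157 − 10.
k·157 − 10 ≤ 714 → k ≤ 724 / 157 ≈ 4.61, so k = 4.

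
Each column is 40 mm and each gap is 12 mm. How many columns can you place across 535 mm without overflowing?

10 columns: 10·40 + 9·12 = 508 mm ≤ 535.
11 columns: 560 mm > 535. So 10.

10 columns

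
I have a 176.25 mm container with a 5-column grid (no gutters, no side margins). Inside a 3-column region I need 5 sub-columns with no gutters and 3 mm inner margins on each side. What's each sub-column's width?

176.25 / 5 = 35.25 mm per column.
3-column span = 3·35.25 = 105.75 mm.
Inner content = 105.75 − 2·3 = 99.75 mm.
With no gutters, each column is 99.75/5 = 19.95 mm.

19.95 mm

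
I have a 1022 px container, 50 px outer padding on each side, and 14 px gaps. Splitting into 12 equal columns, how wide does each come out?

Content width = 1022 − 2·50 = 922 px.
Subtracting 11 gaps of 14 leaves 768 for 12 columns, so c = 64 px.

64 px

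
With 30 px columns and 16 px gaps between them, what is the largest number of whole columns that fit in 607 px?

13 columns: 13·30 + 12·16 = 582 px ≤ 607.
14 columns: 628 px > 607. So 13.

13 columns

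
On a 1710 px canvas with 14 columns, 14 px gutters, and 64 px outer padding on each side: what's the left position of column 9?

976 px

Take off 128 px of margins, leaving 1582 px.
Subtracting 13 gutters of 14 leaves 1400 for 14 columns, so c = 100 px.
Each column+gutter stride is 114 px; 8 of them past the 64 px margin is 64 + 912 = 976 px.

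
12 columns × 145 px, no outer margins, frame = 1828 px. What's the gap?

Columns use 1740 px, leaving 88 px across 11 gaps = 8 px each.

8 px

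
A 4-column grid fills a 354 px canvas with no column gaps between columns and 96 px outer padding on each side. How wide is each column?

40.5 px

Take off 192 px of margins, leaving 162 px.
With no column gaps, each column is 162/4 = 40.5 px.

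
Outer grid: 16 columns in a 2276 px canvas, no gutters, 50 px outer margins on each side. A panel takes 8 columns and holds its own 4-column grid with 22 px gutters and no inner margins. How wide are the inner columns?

255.5 px

Subtract both margins: 2276 − 2·50 = 2176 px.
With no gutters, each column is 2176/16 = 136 px.
With no gutters, 8 columns span 8·136 = 1088 px.
Subtracting 3 gutters of 22 leaves 1022 for 4 columns, so d = 255.5 px.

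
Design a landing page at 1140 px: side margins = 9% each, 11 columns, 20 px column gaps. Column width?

66.8 px

Margins: 9% × 1140 = 102.6 px each, so content = 1140 − 205.2 = 934.8 px.
11 columns + 10 column gaps: 11c + 10·20 = 934.8.
11c = 934.8 − 200 = 734.8, so c = 66.8 px.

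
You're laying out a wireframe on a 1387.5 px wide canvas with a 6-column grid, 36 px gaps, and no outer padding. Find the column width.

6 columns + 5 gaps: 6c + 5·36 = 1387.5.
6c = 1387.5 − 180 = 1207.5, so c = 201.25 px.

201.25 px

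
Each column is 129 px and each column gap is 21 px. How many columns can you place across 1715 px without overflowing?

11 columns

11 columns: 11·129 + 10·21 = 1629 px ≤ 1715.
12 columns: 1779 px > 1715. So 11.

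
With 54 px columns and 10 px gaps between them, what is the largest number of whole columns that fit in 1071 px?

16 columns

k columns need k·54 + (k−1)·10 = k·64 − 10.
k·64 − 10 ≤ 1071 → k ≤ 1081 / 64 ≈ 16.89, so k = 16.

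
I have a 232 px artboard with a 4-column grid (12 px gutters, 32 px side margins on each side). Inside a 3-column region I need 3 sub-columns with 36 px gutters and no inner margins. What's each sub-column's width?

17 px

Outer content = 232 − 2·32 = 168 px.
4c + 3·12 = 168 → 4c = 132 → c = 33 px.
3-column span = 3·33 + 2·12 = 123 px.
3d + 2·36 = 123 → 3d = 51 → d = 17 px.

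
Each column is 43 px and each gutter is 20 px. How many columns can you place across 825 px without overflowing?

13 columns

Each extra column adds 43 + 20 = 63 px.
(825 + 20) / 63 = 13.41, so 13 columns fit.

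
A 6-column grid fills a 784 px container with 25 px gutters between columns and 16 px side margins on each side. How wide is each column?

Content width = 784 − 2·16 = 752 px.
752 − 5·25 = 627; ÷6 gives c = 104.5 px.

104.5 px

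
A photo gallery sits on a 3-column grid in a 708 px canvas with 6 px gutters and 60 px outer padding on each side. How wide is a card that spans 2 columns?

Content width = 708 − 2·60 = 588 px.
3 columns + 2 gutters: 3c + 2·6 = 588.
3c = 588 − 12 = 576, so c = 192 px.
2-column span = 2·192 + 1·6 = 390 px.

390 px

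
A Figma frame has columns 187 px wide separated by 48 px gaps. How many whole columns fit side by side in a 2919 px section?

12 columns

12 columns: 12·187 + 11·48 = 2772 px ≤ 2919.
13 columns: 3007 px > 2919. So 12.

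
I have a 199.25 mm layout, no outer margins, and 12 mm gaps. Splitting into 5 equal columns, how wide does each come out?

30.25 mm

5 columns + 4 gaps: 5c + 4·12 = 199.25.
5c = 199.25 − 48 = 151.25, so c = 30.25 mm.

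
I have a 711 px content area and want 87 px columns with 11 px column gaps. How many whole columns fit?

7 columns

7 columns: 7·87 + 6·11 = 675 px ≤ 711.
8 columns: 773 px > 711. So 7.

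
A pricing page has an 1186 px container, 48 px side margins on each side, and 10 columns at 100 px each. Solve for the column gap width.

10 px

Take off 96 px of margins, leaving 1090 px.
10·100 + 9g = 1090 → 9g = 90 → g = 10 px.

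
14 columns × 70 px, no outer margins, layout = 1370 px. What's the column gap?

14 columns take 14·70 = 980 px; remaining 390 splits into 13 column gaps.
g = 390 / 13 = 30 px.

30 px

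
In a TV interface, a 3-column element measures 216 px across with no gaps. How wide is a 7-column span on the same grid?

216 / 3 = 72 px per column.
With no gaps, 7 columns span 7·72 = 504 px.

504 px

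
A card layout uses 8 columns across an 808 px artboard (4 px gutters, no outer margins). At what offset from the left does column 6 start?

507.5 px

Subtracting 7 gutters of 4 leaves 780 for 8 columns, so c = 97.5 px.
No margin, so column 6 starts at 5·(column + gutter) = 5·101.5 = 507.5 px.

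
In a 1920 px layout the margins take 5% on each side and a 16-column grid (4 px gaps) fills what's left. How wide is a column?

104.25 px

1920 × (1 − 2·5%) = 1920 × 90% = 1728 px for the columns.
1728 − 15·4 = 1668; ÷16 gives c = 104.25 px.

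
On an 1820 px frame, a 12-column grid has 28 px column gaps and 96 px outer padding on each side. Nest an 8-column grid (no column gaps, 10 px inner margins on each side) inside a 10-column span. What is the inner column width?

166.5 px

Subtract both margins: 1820 − 2·96 = 1628 px.
Subtracting 11 column gaps of 28 leaves 1320 for 12 columns, so c = 110 px.
10 columns plus 9 column gaps: 1100 + 252 = 1352 px.
Inner content = 1352 − 2·10 = 1332 px.
With no column gaps, each column is 1332/8 = 166.5 px.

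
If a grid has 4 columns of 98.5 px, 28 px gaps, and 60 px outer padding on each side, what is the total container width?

598 px

Container = 2·60 + 4·98.5 + 3·28 = 120 + 394 + 84 = 598 px.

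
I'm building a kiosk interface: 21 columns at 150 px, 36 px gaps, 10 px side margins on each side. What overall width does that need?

3890 px

Container = 2·10 + 21·150 + 20·36 = 20 + 3150 + 720 = 3890 px.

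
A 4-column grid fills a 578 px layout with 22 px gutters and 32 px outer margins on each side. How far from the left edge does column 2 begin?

Inside the margins: 578 − 64 = 514 px.
514 − 3·22 = 448; ÷4 gives c = 112 px.
Before column 2: the margin + 1 column + 1 gutter.
Offset = 32 + 1·(112 + 22) = 32 + 134 = 166 px.

166 px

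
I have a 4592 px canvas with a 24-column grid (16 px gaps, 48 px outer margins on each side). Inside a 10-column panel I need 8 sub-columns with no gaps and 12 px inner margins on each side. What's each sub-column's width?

Take off 96 px of margins, leaving 4496 px.
Subtracting 23 gaps of 16 leaves 4128 for 24 columns, so c = 172 px.
10-column span = 10·172 + 9·16 = 1864 px.
Inner content = 1864 − 2·12 = 1840 px.
8d = 1840 → d = 230 px.

230 px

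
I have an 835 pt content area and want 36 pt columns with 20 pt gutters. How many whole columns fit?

15 columns: 15·36 + 14·20 = 820 pt ≤ 835.
16 columns: 876 pt > 835. So 15.

15 columns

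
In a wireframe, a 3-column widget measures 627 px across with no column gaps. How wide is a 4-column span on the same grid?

3c = 627 → c = 209 px.
With no column gaps, 4 columns span 4·209 = 836 px.

836 px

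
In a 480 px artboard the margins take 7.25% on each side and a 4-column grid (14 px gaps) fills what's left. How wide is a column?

92.1 px

Margins: 7.25% × 480 = 34.8 px each, so content = 480 − 69.6 = 410.4 px.
410.4 − 3·14 = 368.4; ÷4 gives c = 92.1 px.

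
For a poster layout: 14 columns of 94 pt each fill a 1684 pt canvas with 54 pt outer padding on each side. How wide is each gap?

Content width = 1684 − 2·54 = 1576 pt.
14·94 + 13g = 1576 → 13g = 260 → g = 20 pt.

20 pt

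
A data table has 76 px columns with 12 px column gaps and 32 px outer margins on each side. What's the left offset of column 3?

Before column 3: the margin + 2 columns + 2 column gaps.
Offset = 32 + 2·(76 + 12) = 32 + 176 = 208 px.

208 px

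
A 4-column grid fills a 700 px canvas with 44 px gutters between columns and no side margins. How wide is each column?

Subtracting 3 gutters of 44 leaves 568 for 4 columns, so c = 142 px.

142 px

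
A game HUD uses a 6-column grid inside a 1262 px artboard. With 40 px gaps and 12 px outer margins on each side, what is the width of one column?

Content width = 1262 − 2·12 = 1238 px.
6c + 5·40 = 1238 → 6c = 1038 → c = 173 px.

173 px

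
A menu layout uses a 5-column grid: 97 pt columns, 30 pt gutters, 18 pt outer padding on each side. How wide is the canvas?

641 pt

Total width: 2·18 + 5·97 + 4·30 = 641 pt.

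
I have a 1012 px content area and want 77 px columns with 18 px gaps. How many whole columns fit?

10 columns

Each extra column adds 77 + 18 = 95 px.
(1012 + 18) / 95 = 10.84, so 10 columns fit.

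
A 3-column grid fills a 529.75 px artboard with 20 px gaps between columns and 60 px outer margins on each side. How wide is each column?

Content width = 529.75 − 2·60 = 409.75 px.
3c + 2·20 = 409.75 → 3c = 369.75 → c = 123.25 px.

123.25 px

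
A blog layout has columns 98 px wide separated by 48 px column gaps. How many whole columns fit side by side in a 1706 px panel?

Each extra column adds 98 + 48 = 146 px.
(1706 + 48) / 146 = 12.01, so 12 columns fit.

12 columns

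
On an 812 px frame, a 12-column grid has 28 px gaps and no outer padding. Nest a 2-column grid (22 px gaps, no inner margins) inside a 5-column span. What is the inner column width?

150 px

Subtracting 11 gaps of 28 leaves 504 for 12 columns, so c = 42 px.
5 columns plus 4 gaps: 210 + 112 = 322 px.
2 columns + 1 gap: 2d + 1·22 = 322.
2d = 322 − 22 = 300, so d = 150 px.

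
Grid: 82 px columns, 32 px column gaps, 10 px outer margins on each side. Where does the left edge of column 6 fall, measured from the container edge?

Each column+gutter stride is 114 px; 5 of them past the 10 px margin is 10 + 570 = 580 px.

580 px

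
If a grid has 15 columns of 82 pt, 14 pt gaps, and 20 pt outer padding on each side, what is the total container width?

Container = 2·20 + 15·82 + 14·14 = 40 + 1230 + 196 = 1466 pt.

1466 pt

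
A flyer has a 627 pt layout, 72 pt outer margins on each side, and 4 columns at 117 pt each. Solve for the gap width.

Take off 144 pt of margins, leaving 483 pt.
4·117 + 3g = 483 → 3g = 15 → g = 5 pt.

5 pt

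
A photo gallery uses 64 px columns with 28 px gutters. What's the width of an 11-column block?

984 px

Span of 11: 11·64 + 10·28 = 704 + 280 = 984 px.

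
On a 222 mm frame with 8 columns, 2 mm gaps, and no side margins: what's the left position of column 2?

Subtracting 7 gaps of 2 leaves 208 for 8 columns, so c = 26 mm.
Each column+gutter stride is 28 mm; with no margin, 1 of them is 28 mm.

28 mm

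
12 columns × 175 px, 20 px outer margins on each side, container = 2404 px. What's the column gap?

Subtract both margins: 2404 − 2·20 = 2364 px.
12·175 + 11g = 2364 → 11g = 264 → g = 24 px.

24 px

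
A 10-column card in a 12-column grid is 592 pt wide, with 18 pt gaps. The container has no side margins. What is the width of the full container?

10 columns + 9 gaps: 10c + 9·18 = 592.
10c = 592 − 162 = 430, so c = 43 pt.
Summing: 516 + 198 = 714 pt.

714 pt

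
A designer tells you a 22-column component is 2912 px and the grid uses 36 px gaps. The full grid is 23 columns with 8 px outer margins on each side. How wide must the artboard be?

3062 px

22 columns + 21 gaps: 22c + 21·36 = 2912.
22c = 2912 − 756 = 2156, so c = 98 px.
Adding margins, columns and gutters: 16 + 2254 + 792 = 3062 px.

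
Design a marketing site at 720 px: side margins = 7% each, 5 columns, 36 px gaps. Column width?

95.04 px

Margins: 7% × 720 = 50.4 px each, so content = 720 − 100.8 = 619.2 px.
5 columns + 4 gaps: 5c + 4·36 = 619.2.
5c = 619.2 − 144 = 475.2, so c = 95.04 px.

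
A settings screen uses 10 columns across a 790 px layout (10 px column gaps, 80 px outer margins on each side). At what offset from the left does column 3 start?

Take off 160 px of margins, leaving 630 px.
630 − 9·10 = 540; ÷10 gives c = 54 px.
Column 3 starts at margin + 2·(column + gutter) = 80 + 2·64 = 208 px.

208 px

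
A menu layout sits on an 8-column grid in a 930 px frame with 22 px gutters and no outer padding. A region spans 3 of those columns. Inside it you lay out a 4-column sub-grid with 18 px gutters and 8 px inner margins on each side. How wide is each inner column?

66.25 px

8 columns + 7 gutters: 8c + 7·22 = 930.
8c = 930 − 154 = 776, so c = 97 px.
3-column span = 3·97 + 2·22 = 335 px.
Inner content = 335 − 2·8 = 319 px.
Subtracting 3 gutters of 18 leaves 265 for 4 columns, so d = 66.25 px.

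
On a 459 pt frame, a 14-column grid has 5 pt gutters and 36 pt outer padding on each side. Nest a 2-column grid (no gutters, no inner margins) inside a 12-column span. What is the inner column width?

Take off 72 pt of margins, leaving 387 pt.
Subtracting 13 gutters of 5 leaves 322 for 14 columns, so c = 23 pt.
12-column span = 12·23 + 11·5 = 331 pt.
With no gutters, each column is 331/2 = 165.5 pt.

165.5 pt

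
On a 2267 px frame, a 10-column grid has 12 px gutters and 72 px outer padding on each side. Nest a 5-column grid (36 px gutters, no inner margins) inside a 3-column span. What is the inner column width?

96.9 px

Inside the margins: 2267 − 144 = 2123 px.
Subtracting 9 gutters of 12 leaves 2015 for 10 columns, so c = 201.5 px.
3-column span = 3·201.5 + 2·12 = 628.5 px.
5 columns + 4 gutters: 5d + 4·36 = 628.5.
5d = 628.5 − 144 = 484.5, so d = 96.9 px.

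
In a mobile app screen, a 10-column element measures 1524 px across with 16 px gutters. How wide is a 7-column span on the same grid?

1062 px

1524 − 9·16 = 1380; ÷10 gives c = 138 px.
Span of 7: 7·138 + 6·16 = 966 + 96 = 1062 px.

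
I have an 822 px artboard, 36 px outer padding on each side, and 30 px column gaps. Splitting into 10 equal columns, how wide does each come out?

48 px

Take off 72 px of margins, leaving 750 px.
10c + 9·30 = 750 → 10c = 480 → c = 48 px.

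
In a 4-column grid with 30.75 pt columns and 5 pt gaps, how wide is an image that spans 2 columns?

66.5 pt

Span of 2: 2·30.75 + 1·5 = 61.5 + 5 = 66.5 pt.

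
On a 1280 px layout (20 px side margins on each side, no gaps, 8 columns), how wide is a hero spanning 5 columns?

Inside the margins: 1280 − 40 = 1240 px.
1240 / 8 = 155 px per column.
5-column span = 5·155 = 775 px.

775 px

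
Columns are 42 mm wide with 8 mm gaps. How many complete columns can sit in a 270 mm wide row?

5 columns

5 columns: 5·42 + 4·8 = 242 mm ≤ 270.
6 columns: 292 mm > 270. So 5.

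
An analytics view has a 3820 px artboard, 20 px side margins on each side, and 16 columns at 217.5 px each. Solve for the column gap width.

20 px

Inside the margins: 3820 − 40 = 3780 px.
16·217.5 + 15g = 3780 → 15g = 300 → g = 20 px.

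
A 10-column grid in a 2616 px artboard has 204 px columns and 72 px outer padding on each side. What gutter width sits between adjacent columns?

Subtract both margins: 2616 − 2·72 = 2472 px.
10 columns take 10·204 = 2040 px; remaining 432 splits into 9 gutters.
g = 432 / 9 = 48 px.

48 px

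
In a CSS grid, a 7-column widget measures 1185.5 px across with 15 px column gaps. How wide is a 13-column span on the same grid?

7c + 6·15 = 1185.5 → 7c = 1095.5 → c = 156.5 px.
13-column span = 13·156.5 + 12·15 = 2214.5 px.

2214.5 px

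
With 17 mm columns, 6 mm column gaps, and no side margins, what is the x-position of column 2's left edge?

No margin, so column 2 starts at 1·(column + gutter) = 1·23 = 23 mm.

23 mm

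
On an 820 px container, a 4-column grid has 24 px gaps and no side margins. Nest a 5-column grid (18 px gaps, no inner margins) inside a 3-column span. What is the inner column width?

4 columns + 3 gaps: 4c + 3·24 = 820.
4c = 820 − 72 = 748, so c = 187 px.
3 columns plus 2 gaps: 561 + 48 = 609 px.
5d + 4·18 = 609 → 5d = 537 → d = 107.4 px.

107.4 px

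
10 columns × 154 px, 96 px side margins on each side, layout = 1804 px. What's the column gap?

8 px

Inside the margins: 1804 − 192 = 1612 px.
10 columns take 10·154 = 1540 px; remaining 72 splits into 9 column gaps.
g = 72 / 9 = 8 px.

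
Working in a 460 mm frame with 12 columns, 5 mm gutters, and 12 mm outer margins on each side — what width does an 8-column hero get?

Inside the margins: 460 − 24 = 436 mm.
12 columns + 11 gutters: 12c + 11·5 = 436.
12c = 436 − 55 = 381, so c = 31.75 mm.
8-column span = 8·31.75 + 7·5 = 289 mm.

289 mm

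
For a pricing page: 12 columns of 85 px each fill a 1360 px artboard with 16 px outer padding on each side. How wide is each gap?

Subtract both margins: 1360 − 2·16 = 1328 px.
12·85 + 11g = 1328 → 11g = 308 → g = 28 px.

28 px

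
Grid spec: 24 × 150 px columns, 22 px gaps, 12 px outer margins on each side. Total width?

Adding margins, columns and gutters: 24 + 3600 + 506 = 4130 px.

4130 px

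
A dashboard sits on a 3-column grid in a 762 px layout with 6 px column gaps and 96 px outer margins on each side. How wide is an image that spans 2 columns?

378 px

Subtract both margins: 762 − 2·96 = 570 px.
3c + 2·6 = 570 → 3c = 558 → c = 186 px.
2 columns plus 1 column gap: 372 + 6 = 378 px.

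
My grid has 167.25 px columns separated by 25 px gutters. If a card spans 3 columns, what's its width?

551.75 px

3 columns plus 2 gutters: 501.75 + 50 = 551.75 px.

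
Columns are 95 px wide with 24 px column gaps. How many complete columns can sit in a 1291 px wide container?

k columns need k·95 + (k−1)·24 = k·119 − 24.
k·119 − 24 ≤ 1291 → k ≤ 1315 / 119 ≈ 11.05, so k = 11.

11 columns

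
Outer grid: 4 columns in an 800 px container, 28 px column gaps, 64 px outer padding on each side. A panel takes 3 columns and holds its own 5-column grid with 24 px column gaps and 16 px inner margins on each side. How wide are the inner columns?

Outer content = 800 − 2·64 = 672 px.
672 − 3·28 = 588; ÷4 gives c = 147 px.
3 columns plus 2 column gaps: 441 + 56 = 497 px.
Inner content = 497 − 2·16 = 465 px.
465 − 4·24 = 369; ÷5 gives d = 73.8 px.

73.8 px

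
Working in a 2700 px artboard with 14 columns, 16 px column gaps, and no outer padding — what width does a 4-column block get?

760 px

Subtracting 13 column gaps of 16 leaves 2492 for 14 columns, so c = 178 px.
4 columns plus 3 column gaps: 712 + 48 = 760 px.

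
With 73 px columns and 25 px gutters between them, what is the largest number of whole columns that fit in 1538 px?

k columns need k·73 + (k−1)·25 = k·98 − 25.
k·98 − 25 ≤ 1538 → k ≤ 1563 / 98 ≈ 15.95, so k = 15.

15 columns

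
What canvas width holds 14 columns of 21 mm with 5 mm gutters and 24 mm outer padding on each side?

Canvas = 2·24 + 14·21 + 13·5 = 48 + 294 + 65 = 407 mm.

407 mm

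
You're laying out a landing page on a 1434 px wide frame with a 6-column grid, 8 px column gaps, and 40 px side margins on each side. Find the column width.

Inside the margins: 1434 − 80 = 1354 px.
1354 − 5·8 = 1314; ÷6 gives c = 219 px.

219 px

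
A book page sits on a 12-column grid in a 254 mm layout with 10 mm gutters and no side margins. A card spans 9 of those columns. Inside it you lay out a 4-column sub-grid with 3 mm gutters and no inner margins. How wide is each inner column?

44.75 mm

Subtracting 11 gutters of 10 leaves 144 for 12 columns, so c = 12 mm.
Span of 9: 9·12 + 8·10 = 108 + 80 = 188 mm.
4d + 3·3 = 188 → 4d = 179 → d = 44.75 mm.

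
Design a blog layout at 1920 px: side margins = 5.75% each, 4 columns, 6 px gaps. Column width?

Margins: 5.75% × 1920 = 110.4 px each, so content = 1920 − 220.8 = 1699.2 px.
4c + 3·6 = 1699.2 → 4c = 1681.2 → c = 420.3 px.

420.3 px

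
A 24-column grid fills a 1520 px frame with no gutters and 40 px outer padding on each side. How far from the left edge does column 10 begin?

580 px

Take off 80 px of margins, leaving 1440 px.
24c = 1440 → c = 60 px.
Before column 10: the margin + 9 columns + 9 gutters.
Offset = 40 + 9·(60 + 0) = 40 + 540 = 580 px.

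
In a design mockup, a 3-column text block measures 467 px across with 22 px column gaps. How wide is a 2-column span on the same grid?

3c + 2·22 = 467 → 3c = 423 → c = 141 px.
2-column span = 2·141 + 1·22 = 304 px.

304 px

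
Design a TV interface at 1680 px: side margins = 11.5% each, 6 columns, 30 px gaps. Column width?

190.6 px

Margins: 11.5% × 1680 = 193.2 px each, so content = 1680 − 386.4 = 1293.6 px.
6 columns + 5 gaps: 6c + 5·30 = 1293.6.
6c = 1293.6 − 150 = 1143.6, so c = 190.6 px.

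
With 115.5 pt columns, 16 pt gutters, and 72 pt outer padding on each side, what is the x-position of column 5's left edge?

Column 5 starts at margin + 4·(column + gutter) = 72 + 4·131.5 = 598 pt.

598 pt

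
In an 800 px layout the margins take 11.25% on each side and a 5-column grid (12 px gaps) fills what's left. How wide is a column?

800 × (1 − 2·11.25%) = 800 × 77.5% = 620 px for the columns.
Subtracting 4 gaps of 12 leaves 572 for 5 columns, so c = 114.4 px.

114.4 px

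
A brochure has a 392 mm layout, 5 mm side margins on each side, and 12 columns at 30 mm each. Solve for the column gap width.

Inside the margins: 392 − 10 = 382 mm.
12 columns take 12·30 = 360 mm; remaining 22 splits into 11 column gaps.
g = 22 / 11 = 2 mm.

2 mm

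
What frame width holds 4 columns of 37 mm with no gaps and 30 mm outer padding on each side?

Summing: 60 + 148 = 208 mm.

208 mm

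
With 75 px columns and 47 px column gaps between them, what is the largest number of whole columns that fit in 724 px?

6 columns

k columns need k·75 + (k−1)·47 = k·122 − 47.
k·122 − 47 ≤ 724 → k ≤ 771 / 122 ≈ 6.32, so k = 6.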